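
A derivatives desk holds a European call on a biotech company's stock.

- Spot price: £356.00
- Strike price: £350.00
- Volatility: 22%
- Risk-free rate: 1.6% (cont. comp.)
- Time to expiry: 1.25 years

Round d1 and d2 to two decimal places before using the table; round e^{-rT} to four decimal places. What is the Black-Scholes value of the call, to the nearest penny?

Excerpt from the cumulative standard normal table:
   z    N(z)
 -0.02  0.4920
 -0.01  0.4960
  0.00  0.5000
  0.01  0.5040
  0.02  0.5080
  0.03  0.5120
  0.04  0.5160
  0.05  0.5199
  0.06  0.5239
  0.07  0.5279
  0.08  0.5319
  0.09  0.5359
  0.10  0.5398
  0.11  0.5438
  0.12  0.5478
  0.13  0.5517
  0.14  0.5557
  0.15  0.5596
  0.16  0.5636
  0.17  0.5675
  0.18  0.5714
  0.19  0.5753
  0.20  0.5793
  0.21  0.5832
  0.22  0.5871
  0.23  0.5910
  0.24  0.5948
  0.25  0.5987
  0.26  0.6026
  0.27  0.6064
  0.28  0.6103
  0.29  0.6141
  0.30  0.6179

T = 1.25;  σ√T = 0.2460
d₁ = [ln(356/350) + (0.016 + 0.22²/2)·1.25] / 0.2460 = [0.0170 + 0.0503] / 0.2460 = 0.2734 ⇒ 0.27
d₂ = d₁ − σ√T = 0.2734 − 0.2460 = 0.0274 ⇒ 0.03
exp(−rT) = exp(−0.016·1.25) = 0.9802
C = 356·N(0.27) − 350·0.9802·N(0.03) = 356·0.6064 − 350·0.9802·0.5120 = 215.8784 − 175.6518 = 40.2266

£40.23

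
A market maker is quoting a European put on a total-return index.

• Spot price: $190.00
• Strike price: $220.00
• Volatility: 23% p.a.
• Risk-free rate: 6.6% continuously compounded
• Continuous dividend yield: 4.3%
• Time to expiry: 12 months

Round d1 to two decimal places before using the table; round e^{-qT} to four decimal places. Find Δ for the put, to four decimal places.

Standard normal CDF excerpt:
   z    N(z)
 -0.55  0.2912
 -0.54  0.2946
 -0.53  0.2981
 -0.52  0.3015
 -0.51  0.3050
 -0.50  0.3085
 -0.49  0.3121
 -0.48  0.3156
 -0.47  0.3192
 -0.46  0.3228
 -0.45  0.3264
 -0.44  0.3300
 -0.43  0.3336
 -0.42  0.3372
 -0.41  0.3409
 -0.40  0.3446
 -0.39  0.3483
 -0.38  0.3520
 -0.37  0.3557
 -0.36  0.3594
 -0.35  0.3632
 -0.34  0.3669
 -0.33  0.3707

-0.6349

σ√T = 0.23·√1 = 0.2300
d₁ = [ln(190/220) + (0.066 − 0.043 + ½·0.23²)·1] / (σ√T) = (-0.1466 + 0.0495) / 0.2300 = -0.4224 → -0.42
N(d₁) = N(-0.42) = 0.3372
Δ_put = exp(−qT)·(N(d₁) − 1) = 0.9579·(0.3372 − 1) = -0.6349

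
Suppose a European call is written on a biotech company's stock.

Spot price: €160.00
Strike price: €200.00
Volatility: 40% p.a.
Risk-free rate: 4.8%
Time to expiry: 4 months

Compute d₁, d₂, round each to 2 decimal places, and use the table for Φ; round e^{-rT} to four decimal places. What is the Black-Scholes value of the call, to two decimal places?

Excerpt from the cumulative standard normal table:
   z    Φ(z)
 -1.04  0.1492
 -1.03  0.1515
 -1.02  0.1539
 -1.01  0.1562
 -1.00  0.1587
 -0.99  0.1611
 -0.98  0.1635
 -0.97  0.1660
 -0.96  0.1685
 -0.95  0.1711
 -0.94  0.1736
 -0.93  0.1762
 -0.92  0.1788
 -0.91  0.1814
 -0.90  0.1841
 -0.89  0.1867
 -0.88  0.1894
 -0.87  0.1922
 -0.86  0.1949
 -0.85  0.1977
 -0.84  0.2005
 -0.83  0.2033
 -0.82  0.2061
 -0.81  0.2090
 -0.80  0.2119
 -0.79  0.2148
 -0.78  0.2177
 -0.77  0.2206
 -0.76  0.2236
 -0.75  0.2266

σ√T = 0.4 × 0.5774 = 0.2309
d₁ = [ln(160/200) + (0.048 + ½·0.4²)·0.3333] / (σ√T) = (-0.2231 + 0.0427) / 0.2309 = -0.7815 ≈ -0.78
d₂ = -0.7815 − 0.2309 = -1.0124 ≈ -1.01
e^(−rT) = e^(−0.048·0.3333) = 0.9841
C = 160·N(-0.78) − 200·0.9841·N(-1.01) = 160·0.2177 − 200·0.9841·0.1562 = 34.8320 − 30.7433 = 4.0887

€4.09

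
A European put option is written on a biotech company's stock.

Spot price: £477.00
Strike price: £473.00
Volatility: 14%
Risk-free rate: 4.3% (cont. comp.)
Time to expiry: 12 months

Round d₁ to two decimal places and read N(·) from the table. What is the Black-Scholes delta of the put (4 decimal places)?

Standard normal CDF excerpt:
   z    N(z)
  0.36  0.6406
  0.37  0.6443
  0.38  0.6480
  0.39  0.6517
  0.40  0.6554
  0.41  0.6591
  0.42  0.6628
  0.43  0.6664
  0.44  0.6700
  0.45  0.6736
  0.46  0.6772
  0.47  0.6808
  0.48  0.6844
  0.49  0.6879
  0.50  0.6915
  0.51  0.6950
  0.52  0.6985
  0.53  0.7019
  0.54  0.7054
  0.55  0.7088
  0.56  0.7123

-0.3300

T = 1;  σ√T = 0.1400
d₁ = [ln(477/473) + (0.043 + ½·0.14²)·1] / (σ√T) = (0.0084 + 0.0528) / 0.1400 = 0.4373 → 0.44
N(d₁) = N(0.44) = 0.6700
Δ_put = N(d₁) − 1 = 0.6700 − 1 = -0.3300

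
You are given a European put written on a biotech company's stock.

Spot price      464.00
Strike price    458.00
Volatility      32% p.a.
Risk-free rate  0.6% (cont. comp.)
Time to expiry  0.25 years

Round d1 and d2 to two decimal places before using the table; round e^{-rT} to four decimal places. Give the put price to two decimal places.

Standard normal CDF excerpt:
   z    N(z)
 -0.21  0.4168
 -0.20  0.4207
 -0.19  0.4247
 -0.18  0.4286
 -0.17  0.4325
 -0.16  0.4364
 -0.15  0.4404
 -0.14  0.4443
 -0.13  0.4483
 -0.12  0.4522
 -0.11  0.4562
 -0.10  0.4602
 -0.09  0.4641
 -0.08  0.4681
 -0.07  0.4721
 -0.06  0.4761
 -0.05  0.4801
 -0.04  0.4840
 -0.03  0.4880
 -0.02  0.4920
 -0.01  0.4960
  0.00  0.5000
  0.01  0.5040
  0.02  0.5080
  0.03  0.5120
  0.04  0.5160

26.15

σ√T = 0.32·√0.25 = 0.1600
ln(S/K) + (r + σ²/2)T = ln(464/458) + (0.006 + 0.32²/2)·0.25 = 0.0130 + 0.0143 = 0.0273
d₁ = 0.0273 / 0.1600 = 0.1707 ≈ 0.17
d₂ = d₁ − σ√T = 0.1707 − 0.1600 = 0.0107 ≈ 0.01
exp(−rT) = exp(−0.006·0.25) = 0.9985
P = 458·0.9985·N(-0.01) − 464·N(-0.17) = 458·0.9985·0.4960 − 464·0.4325 = 226.8272 − 200.6800 = 26.1472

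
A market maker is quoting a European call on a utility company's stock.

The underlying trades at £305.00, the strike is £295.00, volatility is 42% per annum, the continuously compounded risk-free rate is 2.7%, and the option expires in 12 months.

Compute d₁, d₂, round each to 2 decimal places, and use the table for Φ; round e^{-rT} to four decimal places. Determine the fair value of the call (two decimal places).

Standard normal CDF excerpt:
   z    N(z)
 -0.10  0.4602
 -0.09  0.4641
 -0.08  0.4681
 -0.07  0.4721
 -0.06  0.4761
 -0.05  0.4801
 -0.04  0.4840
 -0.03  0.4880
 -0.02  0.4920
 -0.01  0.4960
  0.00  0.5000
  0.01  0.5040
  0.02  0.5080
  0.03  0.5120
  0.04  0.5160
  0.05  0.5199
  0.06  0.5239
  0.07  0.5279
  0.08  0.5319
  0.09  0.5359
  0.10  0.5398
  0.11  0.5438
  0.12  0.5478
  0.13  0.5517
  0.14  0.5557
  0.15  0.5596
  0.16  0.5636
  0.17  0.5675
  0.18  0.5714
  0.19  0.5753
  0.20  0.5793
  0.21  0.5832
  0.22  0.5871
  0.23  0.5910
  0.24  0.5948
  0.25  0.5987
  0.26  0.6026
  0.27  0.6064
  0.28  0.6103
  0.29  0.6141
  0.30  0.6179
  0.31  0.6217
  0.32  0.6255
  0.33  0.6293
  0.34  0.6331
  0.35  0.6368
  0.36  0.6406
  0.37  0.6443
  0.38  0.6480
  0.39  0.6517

£58.66

σ√T = 0.42·√1 = 0.4200
d₁ = [ln(305/295) + (0.027 + ½·0.42²)·1] / (σ√T) = (0.0333 + 0.1152) / 0.4200 = 0.3537 ⇒ 0.35
d₂ = 0.3537 − 0.4200 = -0.0663 ⇒ -0.07
e^(−rT) = e^(−0.027·1) = 0.9734
C = 305·N(0.35) − 295·0.9734·N(-0.07) = 305·0.6368 − 295·0.9734·0.4721 = 194.2240 − 135.5649 = 58.6591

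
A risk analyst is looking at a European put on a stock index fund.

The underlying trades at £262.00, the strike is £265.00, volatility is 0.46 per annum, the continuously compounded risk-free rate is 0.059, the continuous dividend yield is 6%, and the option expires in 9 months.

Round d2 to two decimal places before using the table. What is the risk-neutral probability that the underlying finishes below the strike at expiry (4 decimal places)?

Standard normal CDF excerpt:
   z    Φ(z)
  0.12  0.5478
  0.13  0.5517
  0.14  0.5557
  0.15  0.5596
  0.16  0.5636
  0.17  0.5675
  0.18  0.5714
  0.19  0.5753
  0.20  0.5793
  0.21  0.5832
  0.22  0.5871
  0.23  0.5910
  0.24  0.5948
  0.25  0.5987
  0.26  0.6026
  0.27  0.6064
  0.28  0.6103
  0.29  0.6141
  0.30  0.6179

0.5910

σ√T = 0.46 × 0.8660 = 0.3984
d₁ = [ln(262/265) + (0.059 − 0.06 + 0.46²/2)·0.75] / 0.3984 = [-0.0114 + 0.0786] / 0.3984 = 0.1687 → 0.17
d₂ = d₁ − σ√T = 0.1687 − 0.3984 = -0.2296 → -0.23
Pr(exercise) under Q = N(−d₂) = N(0.23) = 0.5910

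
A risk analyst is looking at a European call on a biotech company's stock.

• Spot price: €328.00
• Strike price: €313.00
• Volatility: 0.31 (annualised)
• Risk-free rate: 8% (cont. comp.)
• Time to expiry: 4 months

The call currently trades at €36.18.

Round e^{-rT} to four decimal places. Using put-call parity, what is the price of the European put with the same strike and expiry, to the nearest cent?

€12.95

e^(−rT) = e^(−0.08·0.3333) = 0.9737
Put-call parity: C − P = S − K·e^(−rT) = 328 − 313·0.9737 = 328 − 304.7681 = 23.2319
P = C − (C − P) = 36.18 − (23.2319) = 12.9481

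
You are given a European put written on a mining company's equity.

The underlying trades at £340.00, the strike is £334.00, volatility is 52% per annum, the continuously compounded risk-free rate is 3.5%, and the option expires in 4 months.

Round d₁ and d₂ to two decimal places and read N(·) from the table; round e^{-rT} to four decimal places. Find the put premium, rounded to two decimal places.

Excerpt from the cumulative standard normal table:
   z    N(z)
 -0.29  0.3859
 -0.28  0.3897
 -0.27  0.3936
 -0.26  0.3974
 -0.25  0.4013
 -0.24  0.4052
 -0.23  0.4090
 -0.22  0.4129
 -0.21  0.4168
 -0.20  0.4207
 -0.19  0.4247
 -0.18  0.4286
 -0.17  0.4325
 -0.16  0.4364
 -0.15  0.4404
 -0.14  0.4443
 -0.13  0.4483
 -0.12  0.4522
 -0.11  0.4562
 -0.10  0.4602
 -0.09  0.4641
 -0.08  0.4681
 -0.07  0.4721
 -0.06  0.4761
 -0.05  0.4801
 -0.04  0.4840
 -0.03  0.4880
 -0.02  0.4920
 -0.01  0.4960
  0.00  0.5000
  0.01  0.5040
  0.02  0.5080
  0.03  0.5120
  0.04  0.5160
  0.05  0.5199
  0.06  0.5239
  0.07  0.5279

σ√T = 0.52 × 0.5774 = 0.3002
d₁ = [ln(340/334) + (0.035 + ½·0.52²)·0.3333] / (σ√T) = (0.0178 + 0.0567) / 0.3002 = 0.2483 → 0.25
d₂ = 0.2483 − 0.3002 = -0.0519 → -0.05
exp(−rT) = exp(−0.035·0.3333) = 0.9884
P = 334·0.9884·N(0.05) − 340·N(-0.25) = 334·0.9884·0.5199 − 340·0.4013 = 171.6323 − 136.4420 = 35.1903

£35.19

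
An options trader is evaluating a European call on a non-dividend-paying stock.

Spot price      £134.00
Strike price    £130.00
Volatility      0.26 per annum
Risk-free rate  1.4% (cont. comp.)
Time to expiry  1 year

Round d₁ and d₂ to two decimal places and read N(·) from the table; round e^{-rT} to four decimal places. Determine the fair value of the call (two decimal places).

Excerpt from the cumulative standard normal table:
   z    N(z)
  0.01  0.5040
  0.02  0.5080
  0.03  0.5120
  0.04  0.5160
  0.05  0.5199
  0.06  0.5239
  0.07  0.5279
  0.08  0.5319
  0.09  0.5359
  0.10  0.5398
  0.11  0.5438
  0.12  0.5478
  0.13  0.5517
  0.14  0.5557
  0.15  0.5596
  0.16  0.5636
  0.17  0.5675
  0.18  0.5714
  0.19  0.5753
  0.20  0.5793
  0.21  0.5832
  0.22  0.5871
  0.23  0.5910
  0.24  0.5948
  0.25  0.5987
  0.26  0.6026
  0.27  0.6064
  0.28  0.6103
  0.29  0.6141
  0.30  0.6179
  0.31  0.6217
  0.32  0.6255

σ√T = 0.26 × 1.0000 = 0.2600
d₁ = [ln(134/130) + (0.014 + ½·0.26²)·1] / (σ√T) = (0.0303 + 0.0478) / 0.2600 = 0.3004 which rounds to 0.30
d₂ = 0.3004 − 0.2600 = 0.0404 which rounds to 0.04
e^(−rT) = e^(−0.014·1) = 0.9861
C = 134·N(0.30) − 130·0.9861·N(0.04) = 134·0.6179 − 130·0.9861·0.5160 = 82.7986 − 66.1476 = 16.6510

£16.65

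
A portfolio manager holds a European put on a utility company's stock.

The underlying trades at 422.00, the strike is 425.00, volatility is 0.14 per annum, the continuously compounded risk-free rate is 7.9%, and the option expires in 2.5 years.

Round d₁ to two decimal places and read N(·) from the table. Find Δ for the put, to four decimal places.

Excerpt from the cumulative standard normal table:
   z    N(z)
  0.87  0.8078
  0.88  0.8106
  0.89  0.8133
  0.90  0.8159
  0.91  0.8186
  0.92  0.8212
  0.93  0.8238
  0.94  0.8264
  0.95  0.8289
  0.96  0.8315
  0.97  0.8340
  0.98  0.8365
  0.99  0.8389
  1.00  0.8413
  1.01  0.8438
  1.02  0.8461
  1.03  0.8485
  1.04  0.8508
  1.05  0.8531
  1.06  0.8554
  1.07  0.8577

-0.1660

σ√T = 0.14 × 1.5811 = 0.2214
d₁ = [ln(422/425) + (0.079 + ½·0.14²)·2.5] / (σ√T) = (-0.0071 + 0.2220) / 0.2214 = 0.9709 which rounds to 0.97
N(d₁) = N(0.97) = 0.8340
Δ_put = N(d₁) − 1 = 0.8340 − 1 = -0.1660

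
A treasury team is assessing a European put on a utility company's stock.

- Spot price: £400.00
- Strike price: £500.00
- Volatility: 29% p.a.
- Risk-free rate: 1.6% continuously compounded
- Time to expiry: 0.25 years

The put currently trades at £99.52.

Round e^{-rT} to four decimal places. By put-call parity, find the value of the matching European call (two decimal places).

e^(−rT) = e^(−0.016·0.25) = 0.9960
Put-call parity: C − P = S − K·e^(−rT) = 400 − 500·0.9960 = 400 − 498.0000 = -98.0000
C = P + (C − P) = 99.52 + (-98.0000) = 1.5200

£1.52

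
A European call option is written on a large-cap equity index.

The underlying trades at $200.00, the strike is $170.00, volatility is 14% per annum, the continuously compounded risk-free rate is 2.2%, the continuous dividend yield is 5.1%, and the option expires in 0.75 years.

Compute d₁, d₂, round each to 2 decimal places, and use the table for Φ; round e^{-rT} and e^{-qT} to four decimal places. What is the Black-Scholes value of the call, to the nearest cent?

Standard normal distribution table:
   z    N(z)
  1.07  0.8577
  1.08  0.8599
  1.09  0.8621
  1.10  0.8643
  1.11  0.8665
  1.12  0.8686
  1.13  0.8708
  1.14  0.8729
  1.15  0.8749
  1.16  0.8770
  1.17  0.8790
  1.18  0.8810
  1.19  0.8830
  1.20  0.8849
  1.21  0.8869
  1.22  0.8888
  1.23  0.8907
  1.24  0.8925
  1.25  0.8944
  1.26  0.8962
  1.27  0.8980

T = 0.75;  σ√T = 0.1212
d₁ = [ln(200/170) + (0.022 − 0.051 + 0.14²/2)·0.75] / 0.1212 = [0.1625 − 0.0144] / 0.1212 = 1.2217 → 1.22
d₂ = d₁ − σ√T = 1.2217 − 0.1212 = 1.1004 → 1.10
exp(−qT) = exp(−0.051·0.75) = 0.9625;  exp(−rT) = exp(−0.022·0.75) = 0.9836
C = 200·0.9625·N(1.22) − 170·0.9836·N(1.10) = 200·0.9625·0.8888 − 170·0.9836·0.8643 = 171.0940 − 144.5213 = 26.5727

$26.57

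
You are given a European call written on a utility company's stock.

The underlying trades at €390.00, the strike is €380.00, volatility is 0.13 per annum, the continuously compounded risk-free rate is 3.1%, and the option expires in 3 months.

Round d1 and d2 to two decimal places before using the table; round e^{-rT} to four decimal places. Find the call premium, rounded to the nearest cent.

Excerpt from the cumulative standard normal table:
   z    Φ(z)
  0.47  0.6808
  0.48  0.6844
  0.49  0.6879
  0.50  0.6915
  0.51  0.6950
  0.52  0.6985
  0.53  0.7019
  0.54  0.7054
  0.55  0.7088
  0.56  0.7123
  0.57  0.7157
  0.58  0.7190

σ√T = 0.13 × 0.5000 = 0.0650
ln(S/K) + (r + σ²/2)T = ln(390/380) + (0.031 + 0.13²/2)·0.25 = 0.0260 + 0.0099 = 0.0358
d₁ = 0.0358 / 0.0650 = 0.5514 ⇒ 0.55
d₂ = d₁ − σ√T = 0.5514 − 0.0650 = 0.4864 ⇒ 0.49
exp(−rT) = exp(−0.031·0.25) = 0.9923
N(d₁) = N(0.55) = 0.7088;  N(d₂) = N(0.49) = 0.6879
C = 390·0.7088 − 380·0.9923·0.6879 = 276.4320 − 259.3892 = 17.0428

€17.04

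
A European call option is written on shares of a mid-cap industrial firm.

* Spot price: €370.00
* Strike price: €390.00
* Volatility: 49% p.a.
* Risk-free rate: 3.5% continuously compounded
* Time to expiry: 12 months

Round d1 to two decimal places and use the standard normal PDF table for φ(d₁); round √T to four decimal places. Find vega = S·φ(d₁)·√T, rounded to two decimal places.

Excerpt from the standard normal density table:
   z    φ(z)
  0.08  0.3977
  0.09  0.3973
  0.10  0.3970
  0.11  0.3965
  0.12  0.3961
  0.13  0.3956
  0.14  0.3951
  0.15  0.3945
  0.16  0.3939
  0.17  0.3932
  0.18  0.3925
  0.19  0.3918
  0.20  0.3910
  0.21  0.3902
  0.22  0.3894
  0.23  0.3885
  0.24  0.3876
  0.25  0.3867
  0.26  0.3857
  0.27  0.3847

144.37

T = 1;  σ√T = 0.4900
d₁ = [ln(370/390) + (0.035 + ½·0.49²)·1] / (σ√T) = (-0.0526 + 0.1550) / 0.4900 = 0.2090 ⇒ 0.21
√T = √1 = 1.0000
φ(d₁) = φ(0.21) = 0.3902
vega = S·φ(d₁)·√T = 370·0.3902·1.0000 = 144.3740
(Vega is the same for a European call and put with the same parameters.)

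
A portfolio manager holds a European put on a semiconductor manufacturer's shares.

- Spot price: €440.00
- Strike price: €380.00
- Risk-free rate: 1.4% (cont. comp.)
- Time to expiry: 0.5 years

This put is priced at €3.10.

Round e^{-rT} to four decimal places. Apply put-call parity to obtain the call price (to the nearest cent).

e^(−rT) = e^(−0.014·0.5) = 0.9930
Put-call parity: C − P = S − K·e^(−rT) = 440 − 380·0.9930 = 440 − 377.3400 = 62.6600
C = P + (C − P) = 3.10 + (62.6600) = 65.7600

€65.76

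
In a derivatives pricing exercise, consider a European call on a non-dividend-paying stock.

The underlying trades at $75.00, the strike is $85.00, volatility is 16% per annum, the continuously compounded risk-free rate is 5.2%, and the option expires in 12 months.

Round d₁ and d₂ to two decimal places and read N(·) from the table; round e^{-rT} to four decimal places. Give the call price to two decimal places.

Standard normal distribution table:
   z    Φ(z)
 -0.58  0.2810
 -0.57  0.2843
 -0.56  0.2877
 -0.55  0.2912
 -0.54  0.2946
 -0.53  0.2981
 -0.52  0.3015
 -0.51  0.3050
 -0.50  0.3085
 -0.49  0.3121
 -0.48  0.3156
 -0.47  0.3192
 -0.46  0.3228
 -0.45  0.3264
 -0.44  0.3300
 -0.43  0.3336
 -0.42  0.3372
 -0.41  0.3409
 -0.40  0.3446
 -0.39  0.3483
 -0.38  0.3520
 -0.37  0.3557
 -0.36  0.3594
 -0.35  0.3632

$2.63

σ√T = 0.16·√1 = 0.1600
d₁ = [ln(75/85) + (0.052 + 0.16²/2)·1] / 0.1600 = [-0.1252 + 0.0648] / 0.1600 = -0.3773 → -0.38
d₂ = d₁ − σ√T = -0.3773 − 0.1600 = -0.5373 → -0.54
exp(−rT) = exp(−0.052·1) = 0.9493
N(d₁) = N(-0.38) = 0.3520;  N(d₂) = N(-0.54) = 0.2946
C = 75·0.3520 − 85·0.9493·0.2946 = 26.4000 − 23.7714 = 2.6286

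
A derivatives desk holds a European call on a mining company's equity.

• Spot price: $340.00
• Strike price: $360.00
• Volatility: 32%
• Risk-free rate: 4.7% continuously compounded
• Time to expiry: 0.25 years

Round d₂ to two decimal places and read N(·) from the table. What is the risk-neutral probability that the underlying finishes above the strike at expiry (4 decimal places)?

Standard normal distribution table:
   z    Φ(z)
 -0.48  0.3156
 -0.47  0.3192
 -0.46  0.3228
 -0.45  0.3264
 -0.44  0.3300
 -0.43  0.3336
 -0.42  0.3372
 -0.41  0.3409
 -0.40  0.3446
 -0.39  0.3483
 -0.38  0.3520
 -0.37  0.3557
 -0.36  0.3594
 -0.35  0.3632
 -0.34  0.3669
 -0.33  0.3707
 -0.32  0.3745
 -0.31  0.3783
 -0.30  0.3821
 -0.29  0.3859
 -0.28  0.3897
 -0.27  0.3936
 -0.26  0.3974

T = 0.25;  σ√T = 0.1600
ln(S/K) + (r + σ²/2)T = ln(340/360) + (0.047 + 0.32²/2)·0.25 = -0.0572 + 0.0246 = -0.0326
d₁ = -0.0326 / 0.1600 = -0.2038 which rounds to -0.20
d₂ = d₁ − σ√T = -0.2038 − 0.1600 = -0.3638 which rounds to -0.36
Pr(exercise) under Q = N(d₂) = 0.3594

0.3594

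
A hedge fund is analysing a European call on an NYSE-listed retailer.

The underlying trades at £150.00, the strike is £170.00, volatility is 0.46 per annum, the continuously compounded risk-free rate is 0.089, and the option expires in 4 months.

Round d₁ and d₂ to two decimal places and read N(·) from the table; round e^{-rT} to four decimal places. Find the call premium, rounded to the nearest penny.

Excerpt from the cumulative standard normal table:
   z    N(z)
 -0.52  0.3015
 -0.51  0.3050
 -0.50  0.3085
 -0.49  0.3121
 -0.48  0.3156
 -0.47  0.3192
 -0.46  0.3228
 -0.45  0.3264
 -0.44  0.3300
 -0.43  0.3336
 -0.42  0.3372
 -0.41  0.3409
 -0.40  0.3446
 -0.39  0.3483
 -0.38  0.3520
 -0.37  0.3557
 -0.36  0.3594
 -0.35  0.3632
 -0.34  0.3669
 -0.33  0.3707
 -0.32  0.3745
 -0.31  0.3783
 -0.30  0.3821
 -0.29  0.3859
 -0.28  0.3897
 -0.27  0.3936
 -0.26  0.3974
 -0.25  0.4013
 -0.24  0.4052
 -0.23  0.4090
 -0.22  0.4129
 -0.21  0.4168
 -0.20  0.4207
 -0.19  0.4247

σ√T = 0.46 × 0.5774 = 0.2656
d₁ = [ln(150/170) + (0.089 + ½·0.46²)·0.3333] / (σ√T) = (-0.1252 + 0.0649) / 0.2656 = -0.2268 → -0.23
d₂ = -0.2268 − 0.2656 = -0.4924 → -0.49
e^(−rT) = e^(−0.089·0.3333) = 0.9708
N(d₁) = N(-0.23) = 0.4090;  N(d₂) = N(-0.49) = 0.3121
C = 150·0.4090 − 170·0.9708·0.3121 = 61.3500 − 51.5077 = 9.8423

£9.84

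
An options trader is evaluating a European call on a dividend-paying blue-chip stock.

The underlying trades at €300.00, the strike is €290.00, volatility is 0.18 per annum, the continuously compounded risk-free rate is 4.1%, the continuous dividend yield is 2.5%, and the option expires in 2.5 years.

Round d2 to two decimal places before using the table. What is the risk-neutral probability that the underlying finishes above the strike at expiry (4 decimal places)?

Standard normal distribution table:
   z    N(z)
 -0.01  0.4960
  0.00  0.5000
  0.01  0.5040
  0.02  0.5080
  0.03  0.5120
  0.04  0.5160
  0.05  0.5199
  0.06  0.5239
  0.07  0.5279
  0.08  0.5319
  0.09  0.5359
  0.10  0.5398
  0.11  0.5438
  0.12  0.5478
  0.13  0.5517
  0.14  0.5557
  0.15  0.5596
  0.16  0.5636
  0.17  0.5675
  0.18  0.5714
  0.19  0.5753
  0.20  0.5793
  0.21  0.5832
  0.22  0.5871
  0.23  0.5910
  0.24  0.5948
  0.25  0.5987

T = 2.5;  σ√T = 0.2846
d₁ = [ln(300/290) + (0.041 − 0.025 + 0.18²/2)·2.5] / 0.2846 = [0.0339 + 0.0805] / 0.2846 = 0.4020 ≈ 0.40
d₂ = d₁ − σ√T = 0.4020 − 0.2846 = 0.1174 ≈ 0.12
Pr(exercise) under Q = N(d₂) = 0.5478

0.5478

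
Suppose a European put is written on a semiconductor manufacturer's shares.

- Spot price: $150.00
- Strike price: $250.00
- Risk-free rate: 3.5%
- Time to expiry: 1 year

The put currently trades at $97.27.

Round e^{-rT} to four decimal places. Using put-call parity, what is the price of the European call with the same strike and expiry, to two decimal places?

exp(−rT) = exp(−0.035·1) = 0.9656
Put-call parity: C − P = S − K·e^(−rT) = 150 − 250·0.9656 = 150 − 241.4000 = -91.4000
C = P + (C − P) = 97.27 + (-91.4000) = 5.8700

$5.87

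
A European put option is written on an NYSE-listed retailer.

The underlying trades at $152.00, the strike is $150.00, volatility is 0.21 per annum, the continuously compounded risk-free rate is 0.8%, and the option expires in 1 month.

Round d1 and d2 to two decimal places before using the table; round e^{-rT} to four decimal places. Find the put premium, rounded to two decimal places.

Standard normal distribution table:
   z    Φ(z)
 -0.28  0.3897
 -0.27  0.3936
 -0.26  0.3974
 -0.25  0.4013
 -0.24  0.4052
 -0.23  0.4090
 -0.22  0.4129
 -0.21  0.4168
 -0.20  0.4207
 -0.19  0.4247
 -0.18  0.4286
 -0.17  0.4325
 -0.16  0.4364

$2.66

σ√T = 0.21 × 0.2887 = 0.0606
d₁ = [ln(152/150) + (0.008 + 0.21²/2)·0.08333] / 0.0606 = [0.0132 + 0.0025] / 0.0606 = 0.2598 → 0.26
d₂ = d₁ − σ√T = 0.2598 − 0.0606 = 0.1992 → 0.20
exp(−rT) = exp(−0.008·0.08333) = 0.9993
N(−d₂) = N(-0.20) = 0.4207;  N(−d₁) = N(-0.26) = 0.3974
P = 150·0.9993·0.4207 − 152·0.3974 = 63.0608 − 60.4048 = 2.6560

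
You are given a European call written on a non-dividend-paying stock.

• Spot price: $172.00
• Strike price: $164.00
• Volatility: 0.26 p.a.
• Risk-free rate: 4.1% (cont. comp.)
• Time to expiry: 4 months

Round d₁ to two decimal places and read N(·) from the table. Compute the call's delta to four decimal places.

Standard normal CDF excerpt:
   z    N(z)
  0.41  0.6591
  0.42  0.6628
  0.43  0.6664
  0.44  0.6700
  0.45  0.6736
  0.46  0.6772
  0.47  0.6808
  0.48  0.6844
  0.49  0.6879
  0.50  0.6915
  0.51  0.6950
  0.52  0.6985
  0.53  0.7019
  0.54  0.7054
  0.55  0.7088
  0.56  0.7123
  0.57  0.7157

0.6844

σ√T = 0.26 × 0.5774 = 0.1501
d₁ = [ln(172/164) + (0.041 + 0.26²/2)·0.3333] / 0.1501 = [0.0476 + 0.0249] / 0.1501 = 0.4834 ⇒ 0.48
N(d₁) = N(0.48) = 0.6844
Δ_call = N(d₁) = 0.6844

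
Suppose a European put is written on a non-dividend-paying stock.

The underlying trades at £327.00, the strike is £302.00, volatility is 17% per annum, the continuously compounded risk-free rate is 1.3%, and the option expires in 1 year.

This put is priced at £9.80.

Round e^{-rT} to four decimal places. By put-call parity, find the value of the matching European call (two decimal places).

£38.70

e^(−rT) = e^(−0.013·1) = 0.9871
Put-call parity: C − P = S − K·e^(−rT) = 327 − 302·0.9871 = 327 − 298.1042 = 28.8958
C = P + (C − P) = 9.80 + (28.8958) = 38.6958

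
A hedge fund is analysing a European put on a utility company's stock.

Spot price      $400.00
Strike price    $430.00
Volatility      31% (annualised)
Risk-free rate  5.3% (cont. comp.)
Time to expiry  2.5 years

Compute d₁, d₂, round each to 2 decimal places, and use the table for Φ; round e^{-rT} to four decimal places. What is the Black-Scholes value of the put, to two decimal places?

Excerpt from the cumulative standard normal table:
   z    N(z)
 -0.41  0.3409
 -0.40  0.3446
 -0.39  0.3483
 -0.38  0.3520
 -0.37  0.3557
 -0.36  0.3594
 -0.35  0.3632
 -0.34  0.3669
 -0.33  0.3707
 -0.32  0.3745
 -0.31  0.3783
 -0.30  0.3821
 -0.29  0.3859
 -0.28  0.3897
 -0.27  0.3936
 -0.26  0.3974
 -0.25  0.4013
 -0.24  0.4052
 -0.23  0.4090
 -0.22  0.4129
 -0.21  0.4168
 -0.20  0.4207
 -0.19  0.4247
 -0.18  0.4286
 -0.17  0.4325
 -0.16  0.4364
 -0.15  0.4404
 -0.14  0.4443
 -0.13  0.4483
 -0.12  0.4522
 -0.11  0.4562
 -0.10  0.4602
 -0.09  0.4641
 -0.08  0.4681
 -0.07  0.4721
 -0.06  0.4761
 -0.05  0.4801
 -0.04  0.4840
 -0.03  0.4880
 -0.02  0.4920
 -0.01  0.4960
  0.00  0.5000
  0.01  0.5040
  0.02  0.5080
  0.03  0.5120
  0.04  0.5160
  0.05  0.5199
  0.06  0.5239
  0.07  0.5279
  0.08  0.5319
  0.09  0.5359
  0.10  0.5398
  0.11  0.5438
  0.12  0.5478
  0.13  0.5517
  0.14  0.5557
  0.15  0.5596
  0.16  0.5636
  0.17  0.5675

$64.04

σ√T = 0.31·√2.5 = 0.4902
d₁ = [ln(400/430) + (0.053 + ½·0.31²)·2.5] / (σ√T) = (-0.0723 + 0.2526) / 0.4902 = 0.3679 ≈ 0.37
d₂ = 0.3679 − 0.4902 = -0.1223 ≈ -0.12
e^(−rT) = e^(−0.053·2.5) = 0.8759
P = 430·0.8759·N(0.12) − 400·N(-0.37) = 430·0.8759·0.5478 − 400·0.3557 = 206.3217 − 142.2800 = 64.0417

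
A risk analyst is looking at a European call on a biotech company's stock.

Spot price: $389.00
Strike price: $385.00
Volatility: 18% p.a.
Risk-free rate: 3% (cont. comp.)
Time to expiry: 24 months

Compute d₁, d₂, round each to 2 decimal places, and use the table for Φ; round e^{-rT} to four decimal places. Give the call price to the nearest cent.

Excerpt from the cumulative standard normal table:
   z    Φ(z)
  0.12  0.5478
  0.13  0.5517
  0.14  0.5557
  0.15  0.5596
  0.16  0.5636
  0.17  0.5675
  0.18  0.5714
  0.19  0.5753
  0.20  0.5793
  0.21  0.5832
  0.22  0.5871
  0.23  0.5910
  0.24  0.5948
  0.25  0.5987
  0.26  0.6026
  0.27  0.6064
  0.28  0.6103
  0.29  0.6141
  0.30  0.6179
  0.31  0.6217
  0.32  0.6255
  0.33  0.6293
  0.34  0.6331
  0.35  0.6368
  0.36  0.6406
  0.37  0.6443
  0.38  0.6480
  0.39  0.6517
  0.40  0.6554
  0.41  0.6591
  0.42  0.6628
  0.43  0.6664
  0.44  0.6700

$52.04

σ√T = 0.18 × 1.4142 = 0.2546
d₁ = [ln(389/385) + (0.03 + 0.18²/2)·2] / 0.2546 = [0.0103 + 0.0924] / 0.2546 = 0.4036 which rounds to 0.40
d₂ = d₁ − σ√T = 0.4036 − 0.2546 = 0.1490 which rounds to 0.15
e^(−rT) = e^(−0.03·2) = 0.9418
N(d₁) = N(0.40) = 0.6554;  N(d₂) = N(0.15) = 0.5596
C = 389·0.6554 − 385·0.9418·0.5596 = 254.9506 − 202.9070 = 52.0436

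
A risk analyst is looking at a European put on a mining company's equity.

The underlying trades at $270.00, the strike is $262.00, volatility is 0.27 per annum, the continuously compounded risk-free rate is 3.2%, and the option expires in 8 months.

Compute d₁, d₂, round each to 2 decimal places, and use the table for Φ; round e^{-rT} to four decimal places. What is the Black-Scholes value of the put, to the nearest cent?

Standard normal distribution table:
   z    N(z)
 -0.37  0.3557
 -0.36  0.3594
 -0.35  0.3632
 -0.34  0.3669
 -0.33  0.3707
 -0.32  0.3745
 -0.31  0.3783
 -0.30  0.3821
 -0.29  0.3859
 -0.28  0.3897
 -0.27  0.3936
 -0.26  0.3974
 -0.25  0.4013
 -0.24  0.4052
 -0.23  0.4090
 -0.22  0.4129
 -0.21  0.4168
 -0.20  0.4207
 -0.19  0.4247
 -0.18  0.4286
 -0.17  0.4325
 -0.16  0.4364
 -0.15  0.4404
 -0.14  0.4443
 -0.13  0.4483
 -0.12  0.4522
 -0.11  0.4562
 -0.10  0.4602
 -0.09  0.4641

$16.91

σ√T = 0.27·√0.6667 = 0.2205
d₁ = [ln(270/262) + (0.032 + 0.27²/2)·0.6667] / 0.2205 = [0.0301 + 0.0456] / 0.2205 = 0.3434 ≈ 0.34
d₂ = d₁ − σ√T = 0.3434 − 0.2205 = 0.1230 ≈ 0.12
exp(−rT) = exp(−0.032·0.6667) = 0.9789
N(−d₂) = N(-0.12) = 0.4522;  N(−d₁) = N(-0.34) = 0.3669
P = 262·0.9789·0.4522 − 270·0.3669 = 115.9765 − 99.0630 = 16.9135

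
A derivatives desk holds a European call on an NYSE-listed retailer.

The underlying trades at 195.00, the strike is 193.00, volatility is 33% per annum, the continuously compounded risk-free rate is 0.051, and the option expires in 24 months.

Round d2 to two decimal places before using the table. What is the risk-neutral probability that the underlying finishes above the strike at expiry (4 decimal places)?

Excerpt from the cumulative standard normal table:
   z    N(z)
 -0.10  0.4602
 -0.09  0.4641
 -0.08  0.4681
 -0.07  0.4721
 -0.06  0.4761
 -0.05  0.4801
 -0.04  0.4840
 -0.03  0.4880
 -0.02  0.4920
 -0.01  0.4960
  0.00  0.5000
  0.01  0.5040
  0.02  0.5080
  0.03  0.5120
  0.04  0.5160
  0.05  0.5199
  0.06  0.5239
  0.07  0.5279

T = 2;  σ√T = 0.4667
d₁ = [ln(195/193) + (0.051 + 0.33²/2)·2] / 0.4667 = [0.0103 + 0.2109] / 0.4667 = 0.4740 ≈ 0.47
d₂ = d₁ − σ√T = 0.4740 − 0.4667 = 0.0073 ≈ 0.01
Risk-neutral Pr[S_T > K] = N(d₂) = N(0.01) = 0.5040

0.5040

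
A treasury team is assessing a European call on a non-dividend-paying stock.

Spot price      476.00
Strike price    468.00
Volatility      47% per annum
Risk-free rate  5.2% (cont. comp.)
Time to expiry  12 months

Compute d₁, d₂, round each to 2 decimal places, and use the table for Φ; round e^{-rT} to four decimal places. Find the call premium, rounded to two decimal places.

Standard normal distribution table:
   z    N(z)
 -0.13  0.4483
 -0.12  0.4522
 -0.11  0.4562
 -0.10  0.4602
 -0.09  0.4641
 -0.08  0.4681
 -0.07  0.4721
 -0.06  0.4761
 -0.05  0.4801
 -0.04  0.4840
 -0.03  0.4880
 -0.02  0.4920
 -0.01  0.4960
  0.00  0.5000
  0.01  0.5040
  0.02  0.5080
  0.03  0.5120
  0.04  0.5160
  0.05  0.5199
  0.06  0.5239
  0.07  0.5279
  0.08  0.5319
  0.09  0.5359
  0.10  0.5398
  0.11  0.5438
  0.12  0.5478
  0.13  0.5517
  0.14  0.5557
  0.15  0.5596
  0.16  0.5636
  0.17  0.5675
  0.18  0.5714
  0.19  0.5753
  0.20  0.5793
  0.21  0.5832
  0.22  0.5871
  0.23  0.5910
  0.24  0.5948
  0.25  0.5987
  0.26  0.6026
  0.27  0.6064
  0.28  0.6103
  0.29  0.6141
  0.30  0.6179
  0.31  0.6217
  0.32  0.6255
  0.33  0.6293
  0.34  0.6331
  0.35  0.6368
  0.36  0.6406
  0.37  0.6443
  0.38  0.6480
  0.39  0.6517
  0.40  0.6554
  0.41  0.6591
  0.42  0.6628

σ√T = 0.47 × 1.0000 = 0.4700
d₁ = [ln(476/468) + (0.052 + 0.47²/2)·1] / 0.4700 = [0.0169 + 0.1624] / 0.4700 = 0.3817 ⇒ 0.38
d₂ = d₁ − σ√T = 0.3817 − 0.4700 = -0.0883 ⇒ -0.09
e^(−rT) = e^(−0.052·1) = 0.9493
C = 476·N(0.38) − 468·0.9493·N(-0.09) = 476·0.6480 − 468·0.9493·0.4641 = 308.4480 − 206.1868 = 102.2612

102.26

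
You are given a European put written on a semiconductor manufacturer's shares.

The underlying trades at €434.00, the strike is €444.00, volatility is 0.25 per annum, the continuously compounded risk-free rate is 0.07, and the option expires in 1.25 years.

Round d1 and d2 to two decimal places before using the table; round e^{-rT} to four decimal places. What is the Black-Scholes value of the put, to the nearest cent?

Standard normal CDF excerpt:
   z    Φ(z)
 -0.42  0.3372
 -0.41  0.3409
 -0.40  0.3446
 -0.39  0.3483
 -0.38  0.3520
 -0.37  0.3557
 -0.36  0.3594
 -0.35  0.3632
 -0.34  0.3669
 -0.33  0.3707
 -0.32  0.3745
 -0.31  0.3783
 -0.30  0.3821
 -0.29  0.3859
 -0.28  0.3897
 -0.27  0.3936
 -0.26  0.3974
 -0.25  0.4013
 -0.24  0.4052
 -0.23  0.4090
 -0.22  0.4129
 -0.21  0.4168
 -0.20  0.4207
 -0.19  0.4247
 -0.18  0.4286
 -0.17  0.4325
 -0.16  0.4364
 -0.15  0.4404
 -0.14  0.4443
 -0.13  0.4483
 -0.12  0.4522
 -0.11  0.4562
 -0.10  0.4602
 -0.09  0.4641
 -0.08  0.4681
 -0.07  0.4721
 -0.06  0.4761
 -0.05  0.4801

€34.42

T = 1.25;  σ√T = 0.2795
ln(S/K) + (r + σ²/2)T = ln(434/444) + (0.07 + 0.25²/2)·1.25 = -0.0228 + 0.1266 = 0.1038
d₁ = 0.1038 / 0.2795 = 0.3713 → 0.37
d₂ = d₁ − σ√T = 0.3713 − 0.2795 = 0.0918 → 0.09
exp(−rT) = exp(−0.07·1.25) = 0.9162
N(−d₂) = N(-0.09) = 0.4641;  N(−d₁) = N(-0.37) = 0.3557
P = 444·0.9162·0.4641 − 434·0.3557 = 188.7925 − 154.3738 = 34.4187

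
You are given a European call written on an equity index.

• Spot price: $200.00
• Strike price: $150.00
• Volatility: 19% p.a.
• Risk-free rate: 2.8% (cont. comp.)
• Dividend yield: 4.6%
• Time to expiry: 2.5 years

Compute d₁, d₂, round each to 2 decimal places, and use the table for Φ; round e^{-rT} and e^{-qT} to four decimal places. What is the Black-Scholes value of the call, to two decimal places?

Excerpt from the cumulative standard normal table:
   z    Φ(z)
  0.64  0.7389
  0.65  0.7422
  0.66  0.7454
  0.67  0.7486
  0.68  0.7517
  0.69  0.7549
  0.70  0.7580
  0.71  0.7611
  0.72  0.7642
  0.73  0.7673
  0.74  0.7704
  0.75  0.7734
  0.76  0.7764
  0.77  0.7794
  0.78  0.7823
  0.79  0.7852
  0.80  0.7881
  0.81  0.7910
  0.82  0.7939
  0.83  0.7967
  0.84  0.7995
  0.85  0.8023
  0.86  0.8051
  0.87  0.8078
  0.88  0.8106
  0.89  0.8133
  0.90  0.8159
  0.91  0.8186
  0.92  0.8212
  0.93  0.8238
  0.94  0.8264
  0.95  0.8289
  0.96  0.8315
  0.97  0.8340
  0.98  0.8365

σ√T = 0.19 × 1.5811 = 0.3004
ln(S/K) + (r − q + σ²/2)T = ln(200/150) + (0.028 − 0.046 + 0.19²/2)·2.5 = 0.2877 + 0.0001 = 0.2878
d₁ = 0.2878 / 0.3004 = 0.9580 → 0.96
d₂ = d₁ − σ√T = 0.9580 − 0.3004 = 0.6576 → 0.66
e^(−qT) = e^(−0.046·2.5) = 0.8914;  e^(−rT) = e^(−0.028·2.5) = 0.9324
N(d₁) = N(0.96) = 0.8315;  N(d₂) = N(0.66) = 0.7454
C = 200·0.8914·0.8315 − 150·0.9324·0.7454 = 148.2398 − 104.2516 = 43.9882

$43.99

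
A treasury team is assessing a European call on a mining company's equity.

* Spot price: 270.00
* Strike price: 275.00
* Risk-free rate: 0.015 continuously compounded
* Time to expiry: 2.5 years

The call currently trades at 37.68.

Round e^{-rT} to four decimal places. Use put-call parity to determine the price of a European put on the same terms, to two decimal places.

exp(−rT) = exp(−0.015·2.5) = 0.9632
Put-call parity: C − P = S − K·e^(−rT) = 270 − 275·0.9632 = 270 − 264.8800 = 5.1200
P = C − (C − P) = 37.68 − (5.1200) = 32.5600

32.56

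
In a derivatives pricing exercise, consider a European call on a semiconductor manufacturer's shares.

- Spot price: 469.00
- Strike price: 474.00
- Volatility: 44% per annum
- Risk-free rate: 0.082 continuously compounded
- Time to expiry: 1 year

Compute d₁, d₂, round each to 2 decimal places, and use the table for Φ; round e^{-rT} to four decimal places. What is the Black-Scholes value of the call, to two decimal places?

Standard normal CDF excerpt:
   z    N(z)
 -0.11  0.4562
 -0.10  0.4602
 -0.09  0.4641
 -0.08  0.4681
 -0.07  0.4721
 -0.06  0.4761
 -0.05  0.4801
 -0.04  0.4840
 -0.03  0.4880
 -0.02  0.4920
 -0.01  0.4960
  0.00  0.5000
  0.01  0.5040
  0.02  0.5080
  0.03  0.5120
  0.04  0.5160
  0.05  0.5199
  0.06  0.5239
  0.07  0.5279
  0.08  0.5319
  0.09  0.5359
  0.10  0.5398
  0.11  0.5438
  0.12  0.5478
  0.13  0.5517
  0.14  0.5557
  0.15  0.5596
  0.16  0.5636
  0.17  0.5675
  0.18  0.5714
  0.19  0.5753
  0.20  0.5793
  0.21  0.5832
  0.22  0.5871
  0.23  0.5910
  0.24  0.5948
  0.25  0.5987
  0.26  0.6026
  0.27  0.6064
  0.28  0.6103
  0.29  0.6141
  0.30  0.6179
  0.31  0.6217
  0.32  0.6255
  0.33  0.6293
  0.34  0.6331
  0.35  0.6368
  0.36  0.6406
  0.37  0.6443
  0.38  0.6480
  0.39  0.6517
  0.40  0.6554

σ√T = 0.44 × 1.0000 = 0.4400
ln(S/K) + (r + σ²/2)T = ln(469/474) + (0.082 + 0.44²/2)·1 = -0.0106 + 0.1788 = 0.1682
d₁ = 0.1682 / 0.4400 = 0.3823 ≈ 0.38
d₂ = d₁ − σ√T = 0.3823 − 0.4400 = -0.0577 ≈ -0.06
e^(−rT) = e^(−0.082·1) = 0.9213
N(d₁) = N(0.38) = 0.6480;  N(d₂) = N(-0.06) = 0.4761
C = 469·0.6480 − 474·0.9213·0.4761 = 303.9120 − 207.9111 = 96.0009

96.00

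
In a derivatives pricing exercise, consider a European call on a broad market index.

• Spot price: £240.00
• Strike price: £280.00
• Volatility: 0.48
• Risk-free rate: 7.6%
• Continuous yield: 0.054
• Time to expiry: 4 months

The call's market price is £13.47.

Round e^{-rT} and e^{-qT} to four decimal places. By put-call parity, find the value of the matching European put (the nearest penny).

£50.74

e^(−qT) = e^(−0.054·0.3333) = 0.9822;  e^(−rT) = e^(−0.076·0.3333) = 0.9750
Put-call parity: C − P = S·e^(−qT) − K·e^(−rT) = 240·0.9822 − 280·0.9750 = 235.7280 − 273.0000 = -37.2720
P = C − (C − P) = 13.47 − (-37.2720) = 50.7420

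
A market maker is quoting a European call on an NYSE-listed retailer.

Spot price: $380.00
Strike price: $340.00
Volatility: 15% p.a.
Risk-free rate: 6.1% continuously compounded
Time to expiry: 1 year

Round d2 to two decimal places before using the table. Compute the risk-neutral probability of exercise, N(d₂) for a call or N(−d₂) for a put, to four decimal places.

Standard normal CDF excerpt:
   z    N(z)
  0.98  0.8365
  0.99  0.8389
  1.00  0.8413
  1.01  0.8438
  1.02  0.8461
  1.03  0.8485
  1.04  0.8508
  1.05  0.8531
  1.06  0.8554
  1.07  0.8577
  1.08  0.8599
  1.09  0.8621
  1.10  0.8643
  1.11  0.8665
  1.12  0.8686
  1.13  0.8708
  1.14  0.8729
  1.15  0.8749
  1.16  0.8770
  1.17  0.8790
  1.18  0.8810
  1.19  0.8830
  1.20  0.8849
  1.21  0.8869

σ√T = 0.15·√1 = 0.1500
d₁ = [ln(380/340) + (0.061 + ½·0.15²)·1] / (σ√T) = (0.1112 + 0.0722) / 0.1500 = 1.2232 ⇒ 1.22
d₂ = 1.2232 − 0.1500 = 1.0732 ⇒ 1.07
Pr(exercise) under Q = N(d₂) = 0.8577

0.8577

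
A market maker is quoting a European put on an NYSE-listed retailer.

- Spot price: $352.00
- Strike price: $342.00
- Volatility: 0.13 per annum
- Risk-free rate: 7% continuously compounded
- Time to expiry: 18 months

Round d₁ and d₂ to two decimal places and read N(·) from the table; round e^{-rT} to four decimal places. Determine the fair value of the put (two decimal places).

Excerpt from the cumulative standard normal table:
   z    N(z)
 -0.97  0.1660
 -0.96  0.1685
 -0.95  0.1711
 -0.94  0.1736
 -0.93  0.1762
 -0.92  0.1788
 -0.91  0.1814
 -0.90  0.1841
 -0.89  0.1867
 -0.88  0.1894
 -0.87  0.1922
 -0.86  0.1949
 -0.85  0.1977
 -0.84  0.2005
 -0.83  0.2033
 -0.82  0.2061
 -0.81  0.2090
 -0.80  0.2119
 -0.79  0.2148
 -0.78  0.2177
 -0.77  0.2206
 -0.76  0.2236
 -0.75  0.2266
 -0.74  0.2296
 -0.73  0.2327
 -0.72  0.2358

σ√T = 0.13·√1.5 = 0.1592
ln(S/K) + (r + σ²/2)T = ln(352/342) + (0.07 + 0.13²/2)·1.5 = 0.0288 + 0.1177 = 0.1465
d₁ = 0.1465 / 0.1592 = 0.9201 ⇒ 0.92
d₂ = d₁ − σ√T = 0.9201 − 0.1592 = 0.7609 ⇒ 0.76
exp(−rT) = exp(−0.07·1.5) = 0.9003
N(−d₂) = N(-0.76) = 0.2236;  N(−d₁) = N(-0.92) = 0.1788
P = 342·0.9003·0.2236 − 352·0.1788 = 68.8470 − 62.9376 = 5.9094

$5.91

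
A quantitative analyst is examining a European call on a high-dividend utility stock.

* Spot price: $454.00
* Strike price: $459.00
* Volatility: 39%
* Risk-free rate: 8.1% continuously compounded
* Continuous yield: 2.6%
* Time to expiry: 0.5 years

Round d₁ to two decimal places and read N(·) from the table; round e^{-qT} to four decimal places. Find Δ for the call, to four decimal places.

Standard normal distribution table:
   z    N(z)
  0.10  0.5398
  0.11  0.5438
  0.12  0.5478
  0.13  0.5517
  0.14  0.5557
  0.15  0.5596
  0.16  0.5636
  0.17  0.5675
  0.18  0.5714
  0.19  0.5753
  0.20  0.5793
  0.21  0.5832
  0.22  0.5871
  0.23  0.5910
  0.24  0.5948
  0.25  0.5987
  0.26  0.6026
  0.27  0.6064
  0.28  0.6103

σ√T = 0.39·√0.5 = 0.2758
d₁ = [ln(454/459) + (0.081 − 0.026 + 0.39²/2)·0.5] / 0.2758 = [-0.0110 + 0.0655] / 0.2758 = 0.1979 ≈ 0.20
N(d₁) = N(0.20) = 0.5793
Δ_call = exp(−qT)·N(d₁) = 0.9871·0.5793 = 0.5718

0.5718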